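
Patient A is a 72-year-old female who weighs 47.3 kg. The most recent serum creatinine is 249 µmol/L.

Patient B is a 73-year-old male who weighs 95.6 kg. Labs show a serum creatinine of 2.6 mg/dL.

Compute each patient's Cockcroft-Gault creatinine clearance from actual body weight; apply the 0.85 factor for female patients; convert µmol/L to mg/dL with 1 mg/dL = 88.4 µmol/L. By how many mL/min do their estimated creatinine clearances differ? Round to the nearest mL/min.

21 mL/min

Patient A: SCr = 249 / 88.4 = 2.817 mg/dL
Patient A: CrCl = (140 − 72) × 47.3 / (72 × 2.817) × 0.85 = 3216.4 / 202.82 × 0.85 ≈ 13.5 mL/min
Patient B: CrCl = (140 − 73) × 95.6 / (72 × 2.6) = 6405.2 / 187.20 ≈ 34.2 mL/min
|13.5 − 34.2| = 20.7 mL/min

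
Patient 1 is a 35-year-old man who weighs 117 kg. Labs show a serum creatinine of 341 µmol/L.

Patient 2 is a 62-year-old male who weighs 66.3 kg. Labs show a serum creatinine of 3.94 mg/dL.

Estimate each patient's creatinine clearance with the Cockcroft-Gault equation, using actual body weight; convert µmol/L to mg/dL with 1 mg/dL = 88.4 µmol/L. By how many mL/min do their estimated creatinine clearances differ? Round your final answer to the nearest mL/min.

26 mL/min

Patient 1: SCr = 341 / 88.4 = 3.857 mg/dL
Patient 1: CrCl = (140 − 35) × 117 / (72 × 3.857) = 12285.0 / 277.70 ≈ 44.2 mL/min
Patient 2: CrCl = (140 − 62) × 66.3 / (72 × 3.94) = 5171.4 / 283.68 ≈ 18.2 mL/min
|44.2 − 18.2| = 26.0 mL/min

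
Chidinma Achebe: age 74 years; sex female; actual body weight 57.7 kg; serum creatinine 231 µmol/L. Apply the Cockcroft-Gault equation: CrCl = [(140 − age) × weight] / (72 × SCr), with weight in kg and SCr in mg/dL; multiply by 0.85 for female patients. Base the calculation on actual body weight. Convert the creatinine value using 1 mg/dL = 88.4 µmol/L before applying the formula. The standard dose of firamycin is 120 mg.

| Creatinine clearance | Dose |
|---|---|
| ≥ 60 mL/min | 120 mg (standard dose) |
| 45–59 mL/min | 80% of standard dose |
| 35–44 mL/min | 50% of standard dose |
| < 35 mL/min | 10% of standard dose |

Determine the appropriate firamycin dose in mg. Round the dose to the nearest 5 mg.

10 mg

SCr = 231 / 88.4 = 2.613 mg/dL
CrCl = (140 − 74) × 57.7 / (72 × 2.613) × 0.85 = 3808.2 / 188.14 × 0.85 ≈ 17.2 mL/min
CrCl ≈ 17 mL/min → bracket < 35 mL/min.
10% of 120 mg = 12 mg → 10 mg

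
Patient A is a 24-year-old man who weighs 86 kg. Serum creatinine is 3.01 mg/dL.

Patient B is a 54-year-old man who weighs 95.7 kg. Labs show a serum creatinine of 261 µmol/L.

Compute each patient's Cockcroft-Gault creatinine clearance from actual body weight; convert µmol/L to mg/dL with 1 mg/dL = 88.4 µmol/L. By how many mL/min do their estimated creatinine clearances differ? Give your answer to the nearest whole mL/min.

Patient A: CrCl = (140 − 24) × 86 / (72 × 3.01) = 9976.0 / 216.72 ≈ 46.0 mL/min
Patient B: SCr = 261 / 88.4 = 2.952 mg/dL
Patient B: CrCl = (140 − 54) × 95.7 / (72 × 2.952) = 8230.2 / 212.54 ≈ 38.7 mL/min
|46.0 − 38.7| = 7.3 mL/min

7 mL/min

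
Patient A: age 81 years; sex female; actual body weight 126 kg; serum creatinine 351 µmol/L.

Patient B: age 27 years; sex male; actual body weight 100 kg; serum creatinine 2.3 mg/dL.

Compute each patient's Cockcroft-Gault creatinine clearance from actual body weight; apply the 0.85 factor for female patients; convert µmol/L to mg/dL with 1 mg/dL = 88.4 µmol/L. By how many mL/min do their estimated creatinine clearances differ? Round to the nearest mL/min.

46 mL/min

Patient A: SCr = 351 / 88.4 = 3.971 mg/dL
Patient A: CrCl = (140 − 81) × 126 / (72 × 3.971) × 0.85 = 7434.0 / 285.91 × 0.85 ≈ 22.1 mL/min
Patient B: CrCl = (140 − 27) × 100 / (72 × 2.3) = 11300.0 / 165.60 ≈ 68.2 mL/min
|22.1 − 68.2| = 46.1 mL/min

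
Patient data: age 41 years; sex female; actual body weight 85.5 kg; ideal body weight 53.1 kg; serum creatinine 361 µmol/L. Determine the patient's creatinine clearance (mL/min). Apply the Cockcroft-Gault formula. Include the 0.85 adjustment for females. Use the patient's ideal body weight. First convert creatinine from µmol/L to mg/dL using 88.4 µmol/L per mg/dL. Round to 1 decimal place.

SCr = 361 / 88.4 = 4.084 mg/dL
CrCl = (140 − 41) × 53.1 / (72 × 4.084) × 0.85 = 5256.9 / 294.05 × 0.85 ≈ 15.2 mL/min

15.2 mL/min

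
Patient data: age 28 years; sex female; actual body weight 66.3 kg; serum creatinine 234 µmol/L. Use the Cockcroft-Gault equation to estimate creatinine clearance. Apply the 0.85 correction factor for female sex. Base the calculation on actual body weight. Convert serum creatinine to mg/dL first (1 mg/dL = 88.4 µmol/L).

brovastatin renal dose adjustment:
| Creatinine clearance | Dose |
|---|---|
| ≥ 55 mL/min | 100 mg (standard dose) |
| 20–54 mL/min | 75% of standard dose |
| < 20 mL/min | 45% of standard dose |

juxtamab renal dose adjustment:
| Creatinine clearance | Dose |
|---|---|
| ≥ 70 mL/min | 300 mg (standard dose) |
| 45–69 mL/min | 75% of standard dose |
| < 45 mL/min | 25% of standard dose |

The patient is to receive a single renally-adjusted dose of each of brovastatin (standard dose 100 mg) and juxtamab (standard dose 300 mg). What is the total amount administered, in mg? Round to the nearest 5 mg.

150 mg

SCr = 234 / 88.4 = 2.647 mg/dL
CrCl = (140 − 28) × 66.3 / (72 × 2.647) × 0.85 = 7425.6 / 190.58 × 0.85 ≈ 33.1 mL/min
CrCl ≈ 33 mL/min.
brovastatin: 20–54 mL/min → 75% of 100 mg = 75 mg.
juxtamab: < 45 mL/min → 25% of 300 mg = 75 mg.
Total = 75 + 75 = 150 mg.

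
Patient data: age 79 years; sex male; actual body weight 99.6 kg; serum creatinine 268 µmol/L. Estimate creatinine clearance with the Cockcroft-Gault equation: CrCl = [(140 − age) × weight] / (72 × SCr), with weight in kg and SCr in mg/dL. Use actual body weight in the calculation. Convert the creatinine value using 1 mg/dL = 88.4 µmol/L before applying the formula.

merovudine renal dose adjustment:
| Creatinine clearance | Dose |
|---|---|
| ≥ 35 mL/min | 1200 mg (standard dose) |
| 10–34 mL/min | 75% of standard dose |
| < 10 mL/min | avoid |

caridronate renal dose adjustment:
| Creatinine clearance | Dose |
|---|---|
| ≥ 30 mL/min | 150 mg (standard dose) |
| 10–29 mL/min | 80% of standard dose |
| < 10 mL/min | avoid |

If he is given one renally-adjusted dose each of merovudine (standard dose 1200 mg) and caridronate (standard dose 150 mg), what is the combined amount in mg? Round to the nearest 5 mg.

SCr = 268 / 88.4 = 3.032 mg/dL
CrCl = (140 − 79) × 99.6 / (72 × 3.032) = 6075.6 / 218.30 ≈ 27.8 mL/min
CrCl ≈ 28 mL/min.
merovudine: 10–34 mL/min → 75% of 1200 mg = 900 mg.
caridronate: 10–29 mL/min → 80% of 150 mg = 120 mg.
Total = 900 + 120 = 1020 mg.

1020 mg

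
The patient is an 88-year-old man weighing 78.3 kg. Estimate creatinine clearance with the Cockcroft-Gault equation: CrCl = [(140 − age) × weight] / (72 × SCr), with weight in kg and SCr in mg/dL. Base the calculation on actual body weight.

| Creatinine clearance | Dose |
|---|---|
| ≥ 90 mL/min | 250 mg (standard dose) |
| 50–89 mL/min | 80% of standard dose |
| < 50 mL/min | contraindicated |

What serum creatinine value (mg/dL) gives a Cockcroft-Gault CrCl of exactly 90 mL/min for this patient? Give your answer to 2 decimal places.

0.63 mg/dL

Standard dose requires CrCl ≥ 90 mL/min.
Set (140 − 88) × 78.3 / (72 × SCr) = 90
SCr = (140 − 88) × 78.3 / (72 × 90) = 0.628 mg/dL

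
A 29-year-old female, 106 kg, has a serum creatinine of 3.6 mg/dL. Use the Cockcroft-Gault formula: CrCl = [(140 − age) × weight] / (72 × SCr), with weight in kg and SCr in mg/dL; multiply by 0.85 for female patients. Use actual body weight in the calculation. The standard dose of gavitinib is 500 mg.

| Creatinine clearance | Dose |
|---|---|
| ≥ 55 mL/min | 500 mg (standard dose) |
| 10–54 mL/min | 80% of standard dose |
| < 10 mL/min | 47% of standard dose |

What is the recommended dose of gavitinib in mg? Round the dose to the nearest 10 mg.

CrCl = (140 − 29) × 106 / (72 × 3.6) × 0.85 = 11766.0 / 259.20 × 0.85 ≈ 38.6 mL/min
CrCl ≈ 39 mL/min → bracket 10–54 mL/min.
80% of 500 mg = 400 mg

400 mg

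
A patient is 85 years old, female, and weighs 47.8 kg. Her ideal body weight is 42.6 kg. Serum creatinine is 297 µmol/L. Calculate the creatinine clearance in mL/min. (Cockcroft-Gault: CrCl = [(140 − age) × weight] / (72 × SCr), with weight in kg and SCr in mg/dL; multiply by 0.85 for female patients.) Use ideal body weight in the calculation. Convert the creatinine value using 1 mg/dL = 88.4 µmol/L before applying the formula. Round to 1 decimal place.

8.2 mL/min

SCr = 297 / 88.4 = 3.36 mg/dL
CrCl = (140 − 85) × 42.6 / (72 × 3.36) × 0.85 = 2343.0 / 241.92 × 0.85 ≈ 8.2 mL/min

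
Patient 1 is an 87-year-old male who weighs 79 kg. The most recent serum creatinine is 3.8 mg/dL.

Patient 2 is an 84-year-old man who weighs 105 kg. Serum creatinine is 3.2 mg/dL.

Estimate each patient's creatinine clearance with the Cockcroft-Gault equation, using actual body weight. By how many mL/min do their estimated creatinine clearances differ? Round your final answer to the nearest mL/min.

Patient 1: CrCl = (140 − 87) × 79 / (72 × 3.8) = 4187.0 / 273.60 ≈ 15.3 mL/min
Patient 2: CrCl = (140 − 84) × 105 / (72 × 3.2) = 5880.0 / 230.40 ≈ 25.5 mL/min
|15.3 − 25.5| = 10.2 mL/min

10 mL/min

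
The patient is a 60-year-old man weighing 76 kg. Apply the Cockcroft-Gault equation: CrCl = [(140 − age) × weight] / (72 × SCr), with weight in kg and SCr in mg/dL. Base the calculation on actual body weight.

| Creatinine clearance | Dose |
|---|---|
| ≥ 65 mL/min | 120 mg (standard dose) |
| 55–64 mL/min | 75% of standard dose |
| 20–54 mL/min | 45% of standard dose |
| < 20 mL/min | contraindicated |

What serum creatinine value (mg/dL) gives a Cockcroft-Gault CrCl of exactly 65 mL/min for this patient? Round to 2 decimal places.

Standard dose requires CrCl ≥ 65 mL/min.
Set (140 − 60) × 76 / (72 × SCr) = 65
SCr = (140 − 60) × 76 / (72 × 65) = 1.299 mg/dL

1.30 mg/dL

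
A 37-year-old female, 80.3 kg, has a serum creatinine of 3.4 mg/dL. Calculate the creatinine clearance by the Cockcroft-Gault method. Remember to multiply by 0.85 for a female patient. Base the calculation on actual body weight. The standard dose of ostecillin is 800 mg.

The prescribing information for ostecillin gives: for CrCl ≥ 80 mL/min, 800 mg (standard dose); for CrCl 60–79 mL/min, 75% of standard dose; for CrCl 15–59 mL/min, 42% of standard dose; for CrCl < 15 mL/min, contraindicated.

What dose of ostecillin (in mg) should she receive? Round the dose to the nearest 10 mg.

CrCl = (140 − 37) × 80.3 / (72 × 3.4) × 0.85 = 8270.9 / 244.80 × 0.85 ≈ 28.7 mL/min
CrCl ≈ 29 mL/min → bracket 15–59 mL/min.
42% of 800 mg = 336 mg → 340 mg

340 mg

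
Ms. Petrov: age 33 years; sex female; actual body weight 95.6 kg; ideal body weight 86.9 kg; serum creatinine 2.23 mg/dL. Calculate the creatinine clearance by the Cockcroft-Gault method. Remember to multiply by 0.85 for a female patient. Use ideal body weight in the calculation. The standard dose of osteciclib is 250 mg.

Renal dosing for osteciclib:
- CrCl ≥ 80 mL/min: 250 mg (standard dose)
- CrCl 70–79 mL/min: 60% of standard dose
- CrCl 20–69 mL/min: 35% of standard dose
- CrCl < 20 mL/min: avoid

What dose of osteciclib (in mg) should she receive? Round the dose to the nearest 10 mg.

CrCl = (140 − 33) × 86.9 / (72 × 2.23) × 0.85 = 9298.3 / 160.56 × 0.85 ≈ 49.2 mL/min
CrCl ≈ 49 mL/min → bracket 20–69 mL/min.
35% of 250 mg = 87.5 mg → 90 mg

90 mg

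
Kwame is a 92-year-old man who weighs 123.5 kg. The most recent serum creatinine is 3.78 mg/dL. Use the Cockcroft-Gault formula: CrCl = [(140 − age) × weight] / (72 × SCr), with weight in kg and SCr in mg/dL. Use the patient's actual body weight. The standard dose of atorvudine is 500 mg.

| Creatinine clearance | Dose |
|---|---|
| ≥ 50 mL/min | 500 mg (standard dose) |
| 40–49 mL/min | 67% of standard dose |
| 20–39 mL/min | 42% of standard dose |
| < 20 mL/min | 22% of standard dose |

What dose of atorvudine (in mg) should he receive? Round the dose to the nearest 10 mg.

CrCl = (140 − 92) × 123.5 / (72 × 3.78) = 5928.0 / 272.16 ≈ 21.8 mL/min
CrCl ≈ 22 mL/min → bracket 20–39 mL/min.
42% of 500 mg = 210 mg

210 mg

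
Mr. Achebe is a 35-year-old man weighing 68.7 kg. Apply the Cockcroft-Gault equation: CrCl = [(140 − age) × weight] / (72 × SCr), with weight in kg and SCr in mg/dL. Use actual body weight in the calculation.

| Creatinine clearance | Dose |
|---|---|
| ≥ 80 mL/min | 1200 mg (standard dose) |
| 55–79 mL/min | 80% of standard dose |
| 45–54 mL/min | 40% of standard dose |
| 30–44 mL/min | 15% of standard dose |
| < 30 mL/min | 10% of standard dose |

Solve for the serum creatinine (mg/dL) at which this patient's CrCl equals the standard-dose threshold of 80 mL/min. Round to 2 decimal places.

1.25 mg/dL

Standard dose requires CrCl ≥ 80 mL/min.
Set (140 − 35) × 68.7 / (72 × SCr) = 80
SCr = (140 − 35) × 68.7 / (72 × 80) = 1.252 mg/dL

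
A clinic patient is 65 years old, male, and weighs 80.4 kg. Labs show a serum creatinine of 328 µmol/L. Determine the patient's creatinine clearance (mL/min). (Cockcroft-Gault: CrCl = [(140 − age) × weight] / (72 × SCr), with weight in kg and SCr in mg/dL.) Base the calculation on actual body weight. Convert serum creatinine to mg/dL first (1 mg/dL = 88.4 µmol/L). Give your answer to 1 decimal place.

SCr = 328 / 88.4 = 3.71 mg/dL
CrCl = (140 − 65) × 80.4 / (72 × 3.71) = 6030.0 / 267.12 ≈ 22.6 mL/min

22.6 mL/min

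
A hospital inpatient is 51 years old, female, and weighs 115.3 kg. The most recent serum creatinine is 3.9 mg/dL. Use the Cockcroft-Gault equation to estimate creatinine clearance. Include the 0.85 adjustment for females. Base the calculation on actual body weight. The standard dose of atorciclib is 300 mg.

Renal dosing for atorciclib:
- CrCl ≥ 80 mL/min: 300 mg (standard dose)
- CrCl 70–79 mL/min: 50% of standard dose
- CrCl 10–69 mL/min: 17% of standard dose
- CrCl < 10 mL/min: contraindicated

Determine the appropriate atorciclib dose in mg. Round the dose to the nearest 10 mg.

50 mg

CrCl = (140 − 51) × 115.3 / (72 × 3.9) × 0.85 = 10261.7 / 280.80 × 0.85 ≈ 31.1 mL/min
CrCl ≈ 31 mL/min → bracket 10–69 mL/min.
17% of 300 mg = 51 mg → 50 mg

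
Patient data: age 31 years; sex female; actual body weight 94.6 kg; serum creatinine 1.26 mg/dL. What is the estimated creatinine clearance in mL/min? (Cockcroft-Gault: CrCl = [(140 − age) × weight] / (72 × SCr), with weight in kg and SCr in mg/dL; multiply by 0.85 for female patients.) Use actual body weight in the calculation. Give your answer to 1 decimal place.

96.6 mL/min

CrCl = (140 − 31) × 94.6 / (72 × 1.26) × 0.85 = 10311.4 / 90.72 × 0.85 ≈ 96.6 mL/min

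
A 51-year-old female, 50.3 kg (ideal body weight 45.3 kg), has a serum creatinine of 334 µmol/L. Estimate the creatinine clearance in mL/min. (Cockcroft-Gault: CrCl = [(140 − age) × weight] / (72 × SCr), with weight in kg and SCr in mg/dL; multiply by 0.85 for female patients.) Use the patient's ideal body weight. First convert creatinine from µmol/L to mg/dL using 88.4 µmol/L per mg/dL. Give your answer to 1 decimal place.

12.6 mL/min

SCr = 334 / 88.4 = 3.778 mg/dL
CrCl = (140 − 51) × 45.3 / (72 × 3.778) × 0.85 = 4031.7 / 272.02 × 0.85 ≈ 12.6 mL/min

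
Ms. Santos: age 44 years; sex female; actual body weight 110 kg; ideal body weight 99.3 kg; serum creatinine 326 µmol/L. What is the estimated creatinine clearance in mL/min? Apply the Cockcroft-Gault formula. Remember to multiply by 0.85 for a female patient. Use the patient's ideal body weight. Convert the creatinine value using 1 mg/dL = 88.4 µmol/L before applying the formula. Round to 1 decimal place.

30.5 mL/min

SCr = 326 / 88.4 = 3.688 mg/dL
CrCl = (140 − 44) × 99.3 / (72 × 3.688) × 0.85 = 9532.8 / 265.54 × 0.85 ≈ 30.5 mL/min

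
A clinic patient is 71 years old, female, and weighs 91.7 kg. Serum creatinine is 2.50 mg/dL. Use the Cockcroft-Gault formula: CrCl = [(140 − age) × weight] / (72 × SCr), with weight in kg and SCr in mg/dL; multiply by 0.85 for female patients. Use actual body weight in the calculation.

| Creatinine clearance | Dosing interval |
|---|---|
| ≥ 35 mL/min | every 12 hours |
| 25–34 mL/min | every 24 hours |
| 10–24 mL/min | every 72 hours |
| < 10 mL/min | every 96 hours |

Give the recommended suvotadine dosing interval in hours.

CrCl = (140 − 71) × 91.7 / (72 × 2.5) × 0.85 = 6327.3 / 180.00 × 0.85 ≈ 29.9 mL/min
CrCl ≈ 30 mL/min → bracket 25–34 mL/min → every 24 hours.

every 24 hours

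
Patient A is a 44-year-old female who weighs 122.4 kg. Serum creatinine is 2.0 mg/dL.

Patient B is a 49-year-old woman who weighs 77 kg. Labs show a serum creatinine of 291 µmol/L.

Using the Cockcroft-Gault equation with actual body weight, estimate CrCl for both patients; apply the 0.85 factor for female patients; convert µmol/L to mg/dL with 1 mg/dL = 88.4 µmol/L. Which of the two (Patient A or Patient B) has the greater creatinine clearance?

Patient A

Patient A: CrCl = (140 − 44) × 122.4 / (72 × 2) × 0.85 = 11750.4 / 144.00 × 0.85 ≈ 69.4 mL/min
Patient B: SCr = 291 / 88.4 = 3.292 mg/dL
Patient B: CrCl = (140 − 49) × 77 / (72 × 3.292) × 0.85 = 7007.0 / 237.02 × 0.85 ≈ 25.1 mL/min
69.4 vs 25.1 mL/min → Patient A is higher.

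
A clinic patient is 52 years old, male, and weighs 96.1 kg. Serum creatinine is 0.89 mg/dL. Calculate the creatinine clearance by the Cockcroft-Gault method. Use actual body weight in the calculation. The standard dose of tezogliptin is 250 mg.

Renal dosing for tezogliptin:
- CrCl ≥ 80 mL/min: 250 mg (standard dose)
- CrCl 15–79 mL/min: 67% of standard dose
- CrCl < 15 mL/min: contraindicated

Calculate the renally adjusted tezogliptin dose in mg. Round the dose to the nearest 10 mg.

250 mg

CrCl = (140 − 52) × 96.1 / (72 × 0.89) = 8456.8 / 64.08 ≈ 132.0 mL/min
CrCl ≈ 132 mL/min → bracket ≥ 80 mL/min.
100% of 250 mg = 250 mg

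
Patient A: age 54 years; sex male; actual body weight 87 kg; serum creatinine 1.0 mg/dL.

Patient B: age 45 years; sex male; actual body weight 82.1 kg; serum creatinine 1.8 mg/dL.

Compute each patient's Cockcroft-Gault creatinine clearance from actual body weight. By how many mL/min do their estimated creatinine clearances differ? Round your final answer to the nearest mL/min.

44 mL/min

Patient A: CrCl = (140 − 54) × 87 / (72 × 1) = 7482.0 / 72.00 ≈ 103.9 mL/min
Patient B: CrCl = (140 − 45) × 82.1 / (72 × 1.8) = 7799.5 / 129.60 ≈ 60.2 mL/min
|103.9 − 60.2| = 43.7 mL/min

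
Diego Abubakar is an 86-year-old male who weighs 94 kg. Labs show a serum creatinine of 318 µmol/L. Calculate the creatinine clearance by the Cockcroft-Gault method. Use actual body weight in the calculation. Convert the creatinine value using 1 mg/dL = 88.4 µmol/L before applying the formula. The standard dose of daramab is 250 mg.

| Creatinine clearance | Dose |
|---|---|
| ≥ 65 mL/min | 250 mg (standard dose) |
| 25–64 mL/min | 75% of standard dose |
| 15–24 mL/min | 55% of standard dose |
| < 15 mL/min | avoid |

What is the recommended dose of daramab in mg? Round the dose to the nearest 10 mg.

140 mg

SCr = 318 / 88.4 = 3.597 mg/dL
CrCl = (140 − 86) × 94 / (72 × 3.597) = 5076.0 / 258.98 ≈ 19.6 mL/min
CrCl ≈ 20 mL/min → bracket 15–24 mL/min.
55% of 250 mg = 137.5 mg → 140 mg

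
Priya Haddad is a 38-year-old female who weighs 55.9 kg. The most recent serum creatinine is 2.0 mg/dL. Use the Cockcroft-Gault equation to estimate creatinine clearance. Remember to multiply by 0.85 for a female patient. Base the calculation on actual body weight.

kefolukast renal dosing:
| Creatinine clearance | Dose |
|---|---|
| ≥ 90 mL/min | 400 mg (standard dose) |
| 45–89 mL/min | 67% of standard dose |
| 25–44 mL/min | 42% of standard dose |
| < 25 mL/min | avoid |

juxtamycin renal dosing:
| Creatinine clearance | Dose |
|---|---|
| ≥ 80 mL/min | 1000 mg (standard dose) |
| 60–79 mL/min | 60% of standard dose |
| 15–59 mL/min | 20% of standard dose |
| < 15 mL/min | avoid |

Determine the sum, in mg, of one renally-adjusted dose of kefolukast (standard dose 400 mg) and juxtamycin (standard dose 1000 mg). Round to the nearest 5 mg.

370 mg

CrCl = (140 − 38) × 55.9 / (72 × 2) × 0.85 = 5701.8 / 144.00 × 0.85 ≈ 33.7 mL/min
CrCl ≈ 34 mL/min.
kefolukast: 25–44 mL/min → 42% of 400 mg = 168 mg.
juxtamycin: 15–59 mL/min → 20% of 1000 mg = 200 mg.
Total = 168 + 200 = 368 mg.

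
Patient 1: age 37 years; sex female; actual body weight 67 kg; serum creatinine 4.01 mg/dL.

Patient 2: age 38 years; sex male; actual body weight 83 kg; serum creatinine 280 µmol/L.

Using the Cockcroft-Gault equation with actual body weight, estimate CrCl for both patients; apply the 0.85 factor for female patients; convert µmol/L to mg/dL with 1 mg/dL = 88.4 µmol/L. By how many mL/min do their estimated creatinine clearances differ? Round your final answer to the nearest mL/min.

17 mL/min

Patient 1: CrCl = (140 − 37) × 67 / (72 × 4.01) × 0.85 = 6901.0 / 288.72 × 0.85 ≈ 20.3 mL/min
Patient 2: SCr = 280 / 88.4 = 3.167 mg/dL
Patient 2: CrCl = (140 − 38) × 83 / (72 × 3.167) = 8466.0 / 228.02 ≈ 37.1 mL/min
|20.3 − 37.1| = 16.8 mL/min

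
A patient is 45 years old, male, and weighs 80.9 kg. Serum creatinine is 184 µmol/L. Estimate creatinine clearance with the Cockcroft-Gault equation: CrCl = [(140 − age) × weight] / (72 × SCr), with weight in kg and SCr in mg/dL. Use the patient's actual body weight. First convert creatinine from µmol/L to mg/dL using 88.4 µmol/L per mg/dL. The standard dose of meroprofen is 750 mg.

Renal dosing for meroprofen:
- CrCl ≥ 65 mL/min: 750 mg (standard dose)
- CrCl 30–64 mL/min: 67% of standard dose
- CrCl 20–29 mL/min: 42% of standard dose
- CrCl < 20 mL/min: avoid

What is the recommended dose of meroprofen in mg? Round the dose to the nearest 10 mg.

500 mg

SCr = 184 / 88.4 = 2.081 mg/dL
CrCl = (140 − 45) × 80.9 / (72 × 2.081) = 7685.5 / 149.83 ≈ 51.3 mL/min
CrCl ≈ 51 mL/min → bracket 30–64 mL/min.
67% of 750 mg = 502.5 mg → 500 mg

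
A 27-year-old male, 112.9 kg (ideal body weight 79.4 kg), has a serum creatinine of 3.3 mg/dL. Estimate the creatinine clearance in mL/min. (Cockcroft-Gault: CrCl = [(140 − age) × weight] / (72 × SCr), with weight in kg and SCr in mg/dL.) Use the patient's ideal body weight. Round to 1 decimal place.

CrCl = (140 − 27) × 79.4 / (72 × 3.3) = 8972.2 / 237.60 ≈ 37.8 mL/min

37.8 mL/min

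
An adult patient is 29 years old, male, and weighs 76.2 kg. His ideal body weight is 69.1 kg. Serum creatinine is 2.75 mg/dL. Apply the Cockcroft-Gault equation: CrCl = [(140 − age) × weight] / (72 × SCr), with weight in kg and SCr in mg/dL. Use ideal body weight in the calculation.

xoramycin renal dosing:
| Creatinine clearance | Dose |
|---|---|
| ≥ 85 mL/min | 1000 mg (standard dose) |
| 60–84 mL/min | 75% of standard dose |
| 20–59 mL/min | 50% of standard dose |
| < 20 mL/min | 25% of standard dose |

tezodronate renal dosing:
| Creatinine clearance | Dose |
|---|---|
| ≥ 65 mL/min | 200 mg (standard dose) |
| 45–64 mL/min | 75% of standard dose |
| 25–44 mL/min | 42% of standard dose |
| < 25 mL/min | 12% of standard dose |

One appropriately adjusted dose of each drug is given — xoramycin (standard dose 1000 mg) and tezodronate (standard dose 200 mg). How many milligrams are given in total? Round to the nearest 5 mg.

CrCl = (140 − 29) × 69.1 / (72 × 2.75) = 7670.1 / 198.00 ≈ 38.7 mL/min
CrCl ≈ 39 mL/min.
xoramycin: 20–59 mL/min → 50% of 1000 mg = 500 mg.
tezodronate: 25–44 mL/min → 42% of 200 mg = 84 mg.
Total = 500 + 84 = 584 mg.

585 mg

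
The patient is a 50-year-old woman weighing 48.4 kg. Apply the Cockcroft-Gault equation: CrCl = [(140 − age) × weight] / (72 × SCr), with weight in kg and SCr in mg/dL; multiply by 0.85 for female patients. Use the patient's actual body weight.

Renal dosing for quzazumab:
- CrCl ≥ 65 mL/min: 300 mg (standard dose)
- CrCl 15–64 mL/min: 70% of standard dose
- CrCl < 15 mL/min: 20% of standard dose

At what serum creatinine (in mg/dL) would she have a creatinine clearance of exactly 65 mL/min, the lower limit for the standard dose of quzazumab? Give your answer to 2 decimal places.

0.79 mg/dL

Standard dose requires CrCl ≥ 65 mL/min.
Set (140 − 50) × 48.4 × 0.85 / (72 × SCr) = 65
SCr = (140 − 50) × 48.4 × 0.85 / (72 × 65) = 0.791 mg/dL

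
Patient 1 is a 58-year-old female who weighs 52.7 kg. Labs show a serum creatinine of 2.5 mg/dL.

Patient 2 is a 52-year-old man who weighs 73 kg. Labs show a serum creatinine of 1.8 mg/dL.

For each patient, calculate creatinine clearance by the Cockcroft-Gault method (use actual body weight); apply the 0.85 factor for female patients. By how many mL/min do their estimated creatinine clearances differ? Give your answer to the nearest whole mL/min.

29 mL/min

Patient 1: CrCl = (140 − 58) × 52.7 / (72 × 2.5) × 0.85 = 4321.4 / 180.00 × 0.85 ≈ 20.4 mL/min
Patient 2: CrCl = (140 − 52) × 73 / (72 × 1.8) = 6424.0 / 129.60 ≈ 49.6 mL/min
|20.4 − 49.6| = 29.2 mL/min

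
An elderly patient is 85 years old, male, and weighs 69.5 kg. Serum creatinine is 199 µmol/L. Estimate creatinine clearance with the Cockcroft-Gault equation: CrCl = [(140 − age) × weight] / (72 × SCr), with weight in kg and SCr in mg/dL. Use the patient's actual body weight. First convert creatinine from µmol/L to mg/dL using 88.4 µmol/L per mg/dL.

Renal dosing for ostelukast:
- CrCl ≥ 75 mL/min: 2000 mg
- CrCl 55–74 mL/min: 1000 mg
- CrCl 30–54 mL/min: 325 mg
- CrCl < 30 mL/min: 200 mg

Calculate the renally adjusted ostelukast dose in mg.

200 mg

SCr = 199 / 88.4 = 2.251 mg/dL
CrCl = (140 − 85) × 69.5 / (72 × 2.251) = 3822.5 / 162.07 ≈ 23.6 mL/min
CrCl ≈ 24 mL/min → bracket < 30 mL/min.
Dose for this bracket: 200 mg.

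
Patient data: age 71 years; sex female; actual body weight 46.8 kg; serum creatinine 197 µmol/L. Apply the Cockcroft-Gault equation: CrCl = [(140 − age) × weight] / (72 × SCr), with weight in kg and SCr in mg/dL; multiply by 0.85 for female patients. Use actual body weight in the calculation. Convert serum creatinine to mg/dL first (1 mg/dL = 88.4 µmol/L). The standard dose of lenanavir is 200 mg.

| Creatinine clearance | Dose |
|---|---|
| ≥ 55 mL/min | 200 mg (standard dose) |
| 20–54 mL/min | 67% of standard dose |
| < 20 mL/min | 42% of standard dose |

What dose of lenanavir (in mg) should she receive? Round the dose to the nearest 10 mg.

SCr = 197 / 88.4 = 2.229 mg/dL
CrCl = (140 − 71) × 46.8 / (72 × 2.229) × 0.85 = 3229.2 / 160.49 × 0.85 ≈ 17.1 mL/min
CrCl ≈ 17 mL/min → bracket < 20 mL/min.
42% of 200 mg = 84 mg → 80 mg

80 mg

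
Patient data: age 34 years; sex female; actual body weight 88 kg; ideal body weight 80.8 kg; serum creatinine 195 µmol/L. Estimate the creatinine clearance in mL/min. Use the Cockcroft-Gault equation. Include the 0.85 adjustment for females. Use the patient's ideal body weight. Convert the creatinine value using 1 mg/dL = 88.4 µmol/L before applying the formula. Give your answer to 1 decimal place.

SCr = 195 / 88.4 = 2.206 mg/dL
CrCl = (140 − 34) × 80.8 / (72 × 2.206) × 0.85 = 8564.8 / 158.83 × 0.85 ≈ 45.8 mL/min

45.8 mL/min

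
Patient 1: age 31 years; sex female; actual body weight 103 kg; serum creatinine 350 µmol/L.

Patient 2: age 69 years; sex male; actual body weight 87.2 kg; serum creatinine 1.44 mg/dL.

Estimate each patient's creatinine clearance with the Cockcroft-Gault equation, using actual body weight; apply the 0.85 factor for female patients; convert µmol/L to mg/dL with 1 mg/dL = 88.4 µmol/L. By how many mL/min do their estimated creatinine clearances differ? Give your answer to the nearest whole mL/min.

Patient 1: SCr = 350 / 88.4 = 3.959 mg/dL
Patient 1: CrCl = (140 − 31) × 103 / (72 × 3.959) × 0.85 = 11227.0 / 285.05 × 0.85 ≈ 33.5 mL/min
Patient 2: CrCl = (140 − 69) × 87.2 / (72 × 1.44) = 6191.2 / 103.68 ≈ 59.7 mL/min
|33.5 − 59.7| = 26.2 mL/min

26 mL/min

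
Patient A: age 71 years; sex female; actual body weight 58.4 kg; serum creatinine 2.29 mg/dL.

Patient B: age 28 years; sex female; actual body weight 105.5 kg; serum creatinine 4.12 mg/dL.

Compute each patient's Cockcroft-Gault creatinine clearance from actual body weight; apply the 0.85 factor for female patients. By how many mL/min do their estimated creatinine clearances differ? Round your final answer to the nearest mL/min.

13 mL/min

Patient A: CrCl = (140 − 71) × 58.4 / (72 × 2.29) × 0.85 = 4029.6 / 164.88 × 0.85 ≈ 20.8 mL/min
Patient B: CrCl = (140 − 28) × 105.5 / (72 × 4.12) × 0.85 = 11816.0 / 296.64 × 0.85 ≈ 33.9 mL/min
|20.8 − 33.9| = 13.1 mL/min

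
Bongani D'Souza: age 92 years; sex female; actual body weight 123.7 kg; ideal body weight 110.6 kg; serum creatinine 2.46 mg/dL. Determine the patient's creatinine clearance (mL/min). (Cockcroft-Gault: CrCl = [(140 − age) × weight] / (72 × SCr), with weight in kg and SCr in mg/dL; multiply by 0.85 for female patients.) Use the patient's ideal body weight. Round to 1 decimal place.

CrCl = (140 − 92) × 110.6 / (72 × 2.46) × 0.85 = 5308.8 / 177.12 × 0.85 ≈ 25.5 mL/min

25.5 mL/min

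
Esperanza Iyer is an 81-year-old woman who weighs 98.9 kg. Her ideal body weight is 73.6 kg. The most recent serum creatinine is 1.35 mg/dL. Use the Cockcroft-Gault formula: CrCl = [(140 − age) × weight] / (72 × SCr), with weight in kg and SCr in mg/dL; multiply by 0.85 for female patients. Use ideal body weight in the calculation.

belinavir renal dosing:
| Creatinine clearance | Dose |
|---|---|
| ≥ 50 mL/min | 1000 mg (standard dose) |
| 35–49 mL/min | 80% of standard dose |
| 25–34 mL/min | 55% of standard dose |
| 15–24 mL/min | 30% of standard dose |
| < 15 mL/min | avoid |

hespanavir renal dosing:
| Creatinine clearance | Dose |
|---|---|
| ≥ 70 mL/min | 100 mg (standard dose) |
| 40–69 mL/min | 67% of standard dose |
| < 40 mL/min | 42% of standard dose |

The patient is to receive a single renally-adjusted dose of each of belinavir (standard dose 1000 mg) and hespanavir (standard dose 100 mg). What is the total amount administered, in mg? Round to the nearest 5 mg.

840 mg

CrCl = (140 − 81) × 73.6 / (72 × 1.35) × 0.85 = 4342.4 / 97.20 × 0.85 ≈ 38.0 mL/min
CrCl ≈ 38 mL/min.
belinavir: 35–49 mL/min → 80% of 1000 mg = 800 mg.
hespanavir: < 40 mL/min → 42% of 100 mg = 42 mg.
Total = 800 + 42 = 842 mg.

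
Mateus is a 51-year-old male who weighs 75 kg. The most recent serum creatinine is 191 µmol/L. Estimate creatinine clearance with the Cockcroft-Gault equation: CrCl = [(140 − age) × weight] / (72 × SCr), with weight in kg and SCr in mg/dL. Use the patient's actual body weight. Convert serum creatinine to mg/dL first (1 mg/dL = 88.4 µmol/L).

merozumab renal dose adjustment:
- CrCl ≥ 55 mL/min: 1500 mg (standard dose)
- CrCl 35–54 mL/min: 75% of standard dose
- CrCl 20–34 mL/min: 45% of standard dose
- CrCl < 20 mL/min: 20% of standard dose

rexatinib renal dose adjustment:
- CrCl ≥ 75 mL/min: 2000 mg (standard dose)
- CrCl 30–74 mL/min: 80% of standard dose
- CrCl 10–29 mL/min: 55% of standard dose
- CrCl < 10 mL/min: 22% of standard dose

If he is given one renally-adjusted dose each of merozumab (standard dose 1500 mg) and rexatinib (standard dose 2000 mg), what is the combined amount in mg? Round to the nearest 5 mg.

SCr = 191 / 88.4 = 2.161 mg/dL
CrCl = (140 − 51) × 75 / (72 × 2.161) = 6675.0 / 155.59 ≈ 42.9 mL/min
CrCl ≈ 43 mL/min.
merozumab: 35–54 mL/min → 75% of 1500 mg = 1125 mg.
rexatinib: 30–74 mL/min → 80% of 2000 mg = 1600 mg.
Total = 1125 + 1600 = 2725 mg.

2725 mg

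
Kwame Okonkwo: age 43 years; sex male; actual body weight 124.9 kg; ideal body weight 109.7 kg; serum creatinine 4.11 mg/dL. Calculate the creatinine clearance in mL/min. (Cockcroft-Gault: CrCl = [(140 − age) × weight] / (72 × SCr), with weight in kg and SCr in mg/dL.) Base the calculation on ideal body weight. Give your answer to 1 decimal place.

CrCl = (140 − 43) × 109.7 / (72 × 4.11) = 10640.9 / 295.92 ≈ 36.0 mL/min

36.0 mL/min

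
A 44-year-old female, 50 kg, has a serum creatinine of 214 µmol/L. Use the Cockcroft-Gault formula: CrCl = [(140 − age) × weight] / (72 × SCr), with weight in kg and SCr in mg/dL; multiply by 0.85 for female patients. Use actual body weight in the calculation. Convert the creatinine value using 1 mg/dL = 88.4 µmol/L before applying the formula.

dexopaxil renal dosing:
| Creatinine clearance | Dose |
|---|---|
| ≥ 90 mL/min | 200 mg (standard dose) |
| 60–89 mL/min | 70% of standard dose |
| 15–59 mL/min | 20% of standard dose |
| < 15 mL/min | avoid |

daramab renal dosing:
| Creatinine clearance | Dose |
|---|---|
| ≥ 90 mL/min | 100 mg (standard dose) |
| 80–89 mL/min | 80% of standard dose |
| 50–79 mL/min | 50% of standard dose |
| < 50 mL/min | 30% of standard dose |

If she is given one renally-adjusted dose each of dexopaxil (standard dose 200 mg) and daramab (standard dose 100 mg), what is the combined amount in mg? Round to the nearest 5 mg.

70 mg

SCr = 214 / 88.4 = 2.421 mg/dL
CrCl = (140 − 44) × 50 / (72 × 2.421) × 0.85 = 4800.0 / 174.31 × 0.85 ≈ 23.4 mL/min
CrCl ≈ 23 mL/min.
dexopaxil: 15–59 mL/min → 20% of 200 mg = 40 mg.
daramab: < 50 mL/min → 30% of 100 mg = 30 mg.
Total = 40 + 30 = 70 mg.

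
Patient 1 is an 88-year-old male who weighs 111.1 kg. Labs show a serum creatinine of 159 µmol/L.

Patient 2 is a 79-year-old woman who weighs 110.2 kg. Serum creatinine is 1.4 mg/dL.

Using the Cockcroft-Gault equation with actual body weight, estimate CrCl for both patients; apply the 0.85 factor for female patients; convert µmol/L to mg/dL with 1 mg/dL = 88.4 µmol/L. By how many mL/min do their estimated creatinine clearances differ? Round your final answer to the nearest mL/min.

12 mL/min

Patient 1: SCr = 159 / 88.4 = 1.799 mg/dL
Patient 1: CrCl = (140 − 88) × 111.1 / (72 × 1.799) = 5777.2 / 129.53 ≈ 44.6 mL/min
Patient 2: CrCl = (140 − 79) × 110.2 / (72 × 1.4) × 0.85 = 6722.2 / 100.80 × 0.85 ≈ 56.7 mL/min
|44.6 − 56.7| = 12.1 mL/min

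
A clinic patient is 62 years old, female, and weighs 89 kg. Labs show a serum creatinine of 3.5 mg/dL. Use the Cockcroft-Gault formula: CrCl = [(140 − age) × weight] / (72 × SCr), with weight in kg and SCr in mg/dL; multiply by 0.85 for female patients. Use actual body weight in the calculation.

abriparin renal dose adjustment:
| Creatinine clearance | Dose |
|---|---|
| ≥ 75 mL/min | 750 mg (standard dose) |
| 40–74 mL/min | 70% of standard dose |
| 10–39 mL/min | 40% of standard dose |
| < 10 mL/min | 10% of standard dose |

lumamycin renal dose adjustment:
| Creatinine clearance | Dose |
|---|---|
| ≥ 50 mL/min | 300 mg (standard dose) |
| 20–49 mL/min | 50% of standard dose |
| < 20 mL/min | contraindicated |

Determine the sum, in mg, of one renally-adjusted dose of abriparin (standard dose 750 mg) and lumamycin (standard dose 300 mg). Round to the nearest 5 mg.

CrCl = (140 − 62) × 89 / (72 × 3.5) × 0.85 = 6942.0 / 252.00 × 0.85 ≈ 23.4 mL/min
CrCl ≈ 23 mL/min.
abriparin: 10–39 mL/min → 40% of 750 mg = 300 mg.
lumamycin: 20–49 mL/min → 50% of 300 mg = 150 mg.
Total = 300 + 150 = 450 mg.

450 mg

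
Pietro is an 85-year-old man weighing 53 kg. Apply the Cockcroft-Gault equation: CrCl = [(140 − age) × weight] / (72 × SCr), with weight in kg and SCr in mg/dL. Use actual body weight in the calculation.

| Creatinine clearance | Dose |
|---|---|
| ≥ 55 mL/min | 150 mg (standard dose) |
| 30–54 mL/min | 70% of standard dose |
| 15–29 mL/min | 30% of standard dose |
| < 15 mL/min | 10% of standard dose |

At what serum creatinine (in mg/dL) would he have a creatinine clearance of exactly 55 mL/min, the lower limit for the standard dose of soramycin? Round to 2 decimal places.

Standard dose requires CrCl ≥ 55 mL/min.
Set (140 − 85) × 53 / (72 × SCr) = 55
SCr = (140 − 85) × 53 / (72 × 55) = 0.736 mg/dL

0.74 mg/dL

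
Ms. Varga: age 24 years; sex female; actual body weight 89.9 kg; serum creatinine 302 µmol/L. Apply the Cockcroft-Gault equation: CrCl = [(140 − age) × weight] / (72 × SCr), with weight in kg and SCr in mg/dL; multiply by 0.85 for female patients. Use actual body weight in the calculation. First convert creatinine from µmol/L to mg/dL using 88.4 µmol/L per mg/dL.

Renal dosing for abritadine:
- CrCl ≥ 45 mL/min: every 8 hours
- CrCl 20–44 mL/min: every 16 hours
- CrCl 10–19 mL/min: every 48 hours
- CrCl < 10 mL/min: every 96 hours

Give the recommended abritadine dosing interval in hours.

every 16 hours

SCr = 302 / 88.4 = 3.416 mg/dL
CrCl = (140 − 24) × 89.9 / (72 × 3.416) × 0.85 = 10428.4 / 245.95 × 0.85 ≈ 36.0 mL/min
CrCl ≈ 36 mL/min → bracket 20–44 mL/min → every 16 hours.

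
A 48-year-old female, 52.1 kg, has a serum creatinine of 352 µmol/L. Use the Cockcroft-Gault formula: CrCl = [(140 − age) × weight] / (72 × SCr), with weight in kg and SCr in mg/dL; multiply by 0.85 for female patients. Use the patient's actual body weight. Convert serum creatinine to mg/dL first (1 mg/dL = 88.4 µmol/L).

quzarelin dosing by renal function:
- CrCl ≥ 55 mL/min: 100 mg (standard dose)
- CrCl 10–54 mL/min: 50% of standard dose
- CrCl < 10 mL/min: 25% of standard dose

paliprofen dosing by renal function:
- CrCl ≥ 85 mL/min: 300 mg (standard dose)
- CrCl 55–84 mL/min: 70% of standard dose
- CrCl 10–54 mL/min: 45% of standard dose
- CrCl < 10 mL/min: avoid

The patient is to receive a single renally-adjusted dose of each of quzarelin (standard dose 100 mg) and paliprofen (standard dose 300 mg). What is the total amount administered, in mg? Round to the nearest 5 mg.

SCr = 352 / 88.4 = 3.982 mg/dL
CrCl = (140 − 48) × 52.1 / (72 × 3.982) × 0.85 = 4793.2 / 286.70 × 0.85 ≈ 14.2 mL/min
CrCl ≈ 14 mL/min.
quzarelin: 10–54 mL/min → 50% of 100 mg = 50 mg.
paliprofen: 10–54 mL/min → 45% of 300 mg = 135 mg.
Total = 50 + 135 = 185 mg.

185 mg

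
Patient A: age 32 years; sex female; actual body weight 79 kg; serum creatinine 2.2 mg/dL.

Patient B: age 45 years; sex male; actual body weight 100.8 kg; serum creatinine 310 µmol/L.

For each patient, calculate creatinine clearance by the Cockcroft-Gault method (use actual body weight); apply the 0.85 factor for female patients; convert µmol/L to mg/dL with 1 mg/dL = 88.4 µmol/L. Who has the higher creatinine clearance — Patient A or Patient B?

Patient A

Patient A: CrCl = (140 − 32) × 79 / (72 × 2.2) × 0.85 = 8532.0 / 158.40 × 0.85 ≈ 45.8 mL/min
Patient B: SCr = 310 / 88.4 = 3.507 mg/dL
Patient B: CrCl = (140 − 45) × 100.8 / (72 × 3.507) = 9576.0 / 252.50 ≈ 37.9 mL/min
45.8 vs 37.9 mL/min → Patient A is higher.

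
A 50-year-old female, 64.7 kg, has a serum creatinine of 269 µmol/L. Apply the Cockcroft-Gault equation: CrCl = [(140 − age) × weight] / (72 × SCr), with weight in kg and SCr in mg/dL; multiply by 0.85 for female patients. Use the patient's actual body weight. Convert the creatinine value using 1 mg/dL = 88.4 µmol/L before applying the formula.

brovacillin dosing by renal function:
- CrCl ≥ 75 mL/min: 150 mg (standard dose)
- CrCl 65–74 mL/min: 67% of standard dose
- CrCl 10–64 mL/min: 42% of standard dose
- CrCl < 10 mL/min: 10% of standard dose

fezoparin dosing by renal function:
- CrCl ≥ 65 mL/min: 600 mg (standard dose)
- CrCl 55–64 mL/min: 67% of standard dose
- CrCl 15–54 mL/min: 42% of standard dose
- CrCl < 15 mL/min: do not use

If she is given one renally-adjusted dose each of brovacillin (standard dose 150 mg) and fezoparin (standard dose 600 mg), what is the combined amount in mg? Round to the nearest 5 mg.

315 mg

SCr = 269 / 88.4 = 3.043 mg/dL
CrCl = (140 − 50) × 64.7 / (72 × 3.043) × 0.85 = 5823.0 / 219.10 × 0.85 ≈ 22.6 mL/min
CrCl ≈ 23 mL/min.
brovacillin: 10–64 mL/min → 42% of 150 mg = 63 mg.
fezoparin: 15–54 mL/min → 42% of 600 mg = 252 mg.
Total = 63 + 252 = 315 mg.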